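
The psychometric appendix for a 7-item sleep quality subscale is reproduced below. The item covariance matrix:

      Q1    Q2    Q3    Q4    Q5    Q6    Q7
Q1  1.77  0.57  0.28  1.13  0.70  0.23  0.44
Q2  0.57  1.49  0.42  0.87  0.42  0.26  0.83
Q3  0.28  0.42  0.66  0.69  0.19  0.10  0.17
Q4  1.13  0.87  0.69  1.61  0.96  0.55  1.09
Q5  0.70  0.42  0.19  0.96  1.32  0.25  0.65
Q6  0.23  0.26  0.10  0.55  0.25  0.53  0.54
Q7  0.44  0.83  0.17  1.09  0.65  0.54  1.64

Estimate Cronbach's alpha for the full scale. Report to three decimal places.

Σσ²ᵢ = 1.77 + 1.49 + 0.66 + 1.61 + 1.32 + 0.53 + 1.64 = 9.02
Sum of off-diagonal covariances = 11.34
σ²_total = 9.02 + 2 × 11.34 = 31.70
α = (k/(k−1))·(1 − Σσ²ᵢ/σ²_total) = (7/6)·(1 − 9.02/31.70) = 0.835

Cronbach's alpha = 0.835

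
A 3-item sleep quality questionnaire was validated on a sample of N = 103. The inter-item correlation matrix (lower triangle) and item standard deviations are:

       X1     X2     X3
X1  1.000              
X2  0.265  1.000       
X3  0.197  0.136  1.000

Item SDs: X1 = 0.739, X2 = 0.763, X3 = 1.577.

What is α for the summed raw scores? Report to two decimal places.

Σσ²ᵢ = 0.739² + 0.763² + 1.577² = 3.6152
Covariances σ_ij = r_ij · s_i · s_j:
  σ(X1,X2) = 0.265 × 0.739 × 0.763 = 0.1494
  σ(X1,X3) = 0.197 × 0.739 × 1.577 = 0.2296
  σ(X2,X3) = 0.136 × 0.763 × 1.577 = 0.1636
σ²_T = Σσ²ᵢ + 2·Σσ_ij = 3.6152 + 2 × 0.5426 = 4.7004
α = (3/2)·(1 − 3.6152/4.7004) = 0.35

α = 0.35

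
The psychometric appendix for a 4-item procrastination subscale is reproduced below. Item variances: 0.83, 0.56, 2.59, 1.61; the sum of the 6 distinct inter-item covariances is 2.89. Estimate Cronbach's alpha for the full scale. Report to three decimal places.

sum of item variances = 0.83 + 0.56 + 2.59 + 1.61 = 5.59
Sum of distinct covariances = 2.89
Var(T) = sum of item variances + 2·Σcov = 5.59 + 2 × 2.89 = 11.37
α = (4/3)·(1 − 5.59/11.37) = 0.678

Cronbach's alpha = 0.678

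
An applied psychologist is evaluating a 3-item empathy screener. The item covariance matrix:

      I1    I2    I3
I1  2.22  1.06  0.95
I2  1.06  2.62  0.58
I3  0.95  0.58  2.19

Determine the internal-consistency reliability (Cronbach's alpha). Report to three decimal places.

sum of item variances = 2.22 + 2.62 + 2.19 = 7.03
Sum of the distinct covariances = 2.59
σ²_T = 7.03 + 2 × 2.59 = 12.21
α = (k/(k−1))·(1 − sum of item variances/σ²_T) = (3/2)·(1 − 7.03/12.21) = 0.636

Cronbach's alpha = 0.636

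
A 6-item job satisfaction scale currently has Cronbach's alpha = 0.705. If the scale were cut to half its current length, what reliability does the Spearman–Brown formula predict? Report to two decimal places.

predicted reliability = 0.54

Length factor m = 1/2
α' = m·α / (1 − (1−m)·α)
   = 1/2 × 0.705 / (1 − (1 − 1/2) × 0.705)
   = 0.3525 / 0.6475 = 0.54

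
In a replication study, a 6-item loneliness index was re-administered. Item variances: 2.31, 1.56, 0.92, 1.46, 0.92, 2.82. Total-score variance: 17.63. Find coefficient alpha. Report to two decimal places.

sum of item variances = 2.31 + 1.56 + 0.92 + 1.46 + 0.92 + 2.82 = 9.99
α = (k/(k−1))·(1 − sum of item variances/total variance) = (6/5)·(1 − 9.99/17.63) = 0.52

coefficient alpha = 0.52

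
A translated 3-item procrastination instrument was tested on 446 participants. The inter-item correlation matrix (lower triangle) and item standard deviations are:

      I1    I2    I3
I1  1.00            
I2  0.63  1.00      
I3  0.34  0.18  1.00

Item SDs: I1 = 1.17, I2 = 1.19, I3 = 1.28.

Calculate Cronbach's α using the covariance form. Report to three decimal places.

Σσ²ᵢ = 1.17² + 1.19² + 1.28² = 4.4234
Covariances σ_ij = r_ij · s_i · s_j:
  σ(I1,I2) = 0.63 × 1.17 × 1.19 = 0.8771
  σ(I1,I3) = 0.34 × 1.17 × 1.28 = 0.5092
  σ(I2,I3) = 0.18 × 1.19 × 1.28 = 0.2742
σ²_T = Σσ²ᵢ + 2·Σσ_ij = 4.4234 + 2 × 1.6605 = 7.7444
α = (3/2)·(1 − 4.4234/7.7444) = 0.643

Cronbach's α = 0.643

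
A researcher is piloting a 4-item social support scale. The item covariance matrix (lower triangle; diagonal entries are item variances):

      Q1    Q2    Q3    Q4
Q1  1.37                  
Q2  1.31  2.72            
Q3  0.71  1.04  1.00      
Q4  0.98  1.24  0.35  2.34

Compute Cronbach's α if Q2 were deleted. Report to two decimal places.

Remaining items: Q1, Q3, Q4 (k = 3).
Σσᵢ² = 1.37 + 1.00 + 2.34 = 4.71
total variance = 4.71 + 2 × 2.04 = 8.79
α (item deleted) = (3/2)·(1 − 4.71/8.79) = 0.70

α = 0.70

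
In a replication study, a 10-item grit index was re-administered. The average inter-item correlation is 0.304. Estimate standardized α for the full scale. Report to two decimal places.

Standardized α = k·r̄ / (1 + (k−1)·r̄) = 10 × 0.304 / (1 + 9 × 0.304)
  = 3.0400 / 3.7360 = 0.81

standardized α = 0.81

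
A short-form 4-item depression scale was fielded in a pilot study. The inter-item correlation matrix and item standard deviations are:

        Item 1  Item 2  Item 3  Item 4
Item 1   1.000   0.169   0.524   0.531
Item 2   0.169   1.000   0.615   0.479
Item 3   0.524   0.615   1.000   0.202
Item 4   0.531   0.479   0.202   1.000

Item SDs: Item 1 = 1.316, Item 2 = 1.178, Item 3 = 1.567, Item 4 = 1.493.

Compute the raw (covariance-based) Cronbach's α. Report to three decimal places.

Σσ²ᵢ = 1.316² + 1.178² + 1.567² + 1.493² = 7.8041
Covariances σ_ij = r_ij · s_i · s_j:
  σ(Item 1,Item 2) = 0.169 × 1.316 × 1.178 = 0.2620
  σ(Item 1,Item 3) = 0.524 × 1.316 × 1.567 = 1.0806
  σ(Item 1,Item 4) = 0.531 × 1.316 × 1.493 = 1.0433
  σ(Item 2,Item 3) = 0.615 × 1.178 × 1.567 = 1.1352
  σ(Item 2,Item 4) = 0.479 × 1.178 × 1.493 = 0.8424
  σ(Item 3,Item 4) = 0.202 × 1.567 × 1.493 = 0.4726
σ²_T = Σσ²ᵢ + 2·Σσ_ij = 7.8041 + 2 × 4.8361 = 17.4763
α = (4/3)·(1 − 7.8041/17.4763) = 0.738

Cronbach's α = 0.738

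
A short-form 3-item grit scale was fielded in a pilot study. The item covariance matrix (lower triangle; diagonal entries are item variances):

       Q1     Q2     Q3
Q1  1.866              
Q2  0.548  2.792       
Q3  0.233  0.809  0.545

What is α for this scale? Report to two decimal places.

α = 0.57

Σσ²ᵢ = 1.866 + 2.792 + 0.545 = 5.203
Sum of off-diagonal covariances = 1.590
σ²_T = 5.203 + 2 × 1.590 = 8.383
α = (k/(k−1))·(1 − Σσ²ᵢ/σ²_T) = (3/2)·(1 − 5.203/8.383) = 0.57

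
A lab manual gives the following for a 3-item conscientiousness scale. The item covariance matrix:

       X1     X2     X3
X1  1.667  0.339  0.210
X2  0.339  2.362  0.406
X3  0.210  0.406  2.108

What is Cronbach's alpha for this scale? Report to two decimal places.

Σσ²ᵢ = 1.667 + 2.362 + 2.108 = 6.137
Sum of the distinct covariances = 0.955
σ²_T = 6.137 + 2 × 0.955 = 8.047
α = (k/(k−1))·(1 − Σσ²ᵢ/σ²_T) = (3/2)·(1 − 6.137/8.047) = 0.36

Cronbach's alpha = 0.36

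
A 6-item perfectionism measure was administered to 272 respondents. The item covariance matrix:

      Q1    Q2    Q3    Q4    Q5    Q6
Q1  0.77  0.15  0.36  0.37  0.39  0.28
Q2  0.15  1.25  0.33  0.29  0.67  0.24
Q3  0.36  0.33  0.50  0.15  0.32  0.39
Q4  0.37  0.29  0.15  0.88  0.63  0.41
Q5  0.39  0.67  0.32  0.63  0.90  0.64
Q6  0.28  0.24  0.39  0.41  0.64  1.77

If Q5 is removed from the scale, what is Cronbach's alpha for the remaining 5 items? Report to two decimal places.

Cronbach's alpha = 0.67

Remaining items: Q1, Q2, Q3, Q4, Q6 (k = 5).
ΣVar(i) = 0.77 + 1.25 + 0.50 + 0.88 + 1.77 = 5.17
Var(T) = 5.17 + 2 × 2.97 = 11.11
α (item deleted) = (5/4)·(1 − 5.17/11.11) = 0.67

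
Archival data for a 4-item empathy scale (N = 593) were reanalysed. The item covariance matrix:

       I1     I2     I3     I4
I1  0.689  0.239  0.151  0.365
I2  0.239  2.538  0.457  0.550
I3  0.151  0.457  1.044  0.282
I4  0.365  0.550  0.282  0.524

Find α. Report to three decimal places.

α = 0.614

Σσ²ᵢ = 0.689 + 2.538 + 1.044 + 0.524 = 4.795
Sum of the distinct covariances = 2.044
σ²_T = 4.795 + 2 × 2.044 = 8.883
α = (k/(k−1))·(1 − Σσ²ᵢ/σ²_T) = (4/3)·(1 − 4.795/8.883) = 0.614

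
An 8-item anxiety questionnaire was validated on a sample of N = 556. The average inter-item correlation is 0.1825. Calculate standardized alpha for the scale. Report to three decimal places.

standardized alpha = 0.641

Standardized α = k·r̄ / (1 + (k−1)·r̄) = 8 × 0.1825 / (1 + 7 × 0.1825)
  = 1.4600 / 2.2775 = 0.641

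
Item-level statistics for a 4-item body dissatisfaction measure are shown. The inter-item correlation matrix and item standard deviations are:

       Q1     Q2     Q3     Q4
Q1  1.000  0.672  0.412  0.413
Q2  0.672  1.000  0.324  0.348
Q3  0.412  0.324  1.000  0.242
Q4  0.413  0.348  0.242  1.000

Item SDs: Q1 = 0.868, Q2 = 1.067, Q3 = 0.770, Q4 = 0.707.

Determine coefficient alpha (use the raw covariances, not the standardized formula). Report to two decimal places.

α = 0.73

Σσ²ᵢ = 0.868² + 1.067² + 0.770² + 0.707² = 2.9847
Covariances σ_ij = r_ij · s_i · s_j:
  σ(Q1,Q2) = 0.672 × 0.868 × 1.067 = 0.6224
  σ(Q1,Q3) = 0.412 × 0.868 × 0.770 = 0.2754
  σ(Q1,Q4) = 0.413 × 0.868 × 0.707 = 0.2534
  σ(Q2,Q3) = 0.324 × 1.067 × 0.770 = 0.2662
  σ(Q2,Q4) = 0.348 × 1.067 × 0.707 = 0.2625
  σ(Q3,Q4) = 0.242 × 0.770 × 0.707 = 0.1317
σ²_T = Σσ²ᵢ + 2·Σσ_ij = 2.9847 + 2 × 1.8116 = 6.6079
α = (4/3)·(1 − 2.9847/6.6079) = 0.73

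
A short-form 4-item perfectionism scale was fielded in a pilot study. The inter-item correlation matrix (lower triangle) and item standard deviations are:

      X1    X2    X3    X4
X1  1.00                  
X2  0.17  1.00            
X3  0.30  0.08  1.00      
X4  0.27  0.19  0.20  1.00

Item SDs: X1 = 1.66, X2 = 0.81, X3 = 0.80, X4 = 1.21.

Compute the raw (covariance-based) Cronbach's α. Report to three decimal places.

Σσ²ᵢ = 1.66² + 0.81² + 0.80² + 1.21² = 5.5158
Covariances σ_ij = r_ij · s_i · s_j:
  σ(X1,X2) = 0.17 × 1.66 × 0.81 = 0.2286
  σ(X1,X3) = 0.30 × 1.66 × 0.80 = 0.3984
  σ(X1,X4) = 0.27 × 1.66 × 1.21 = 0.5423
  σ(X2,X3) = 0.08 × 0.81 × 0.80 = 0.0518
  σ(X2,X4) = 0.19 × 0.81 × 1.21 = 0.1862
  σ(X3,X4) = 0.20 × 0.80 × 1.21 = 0.1936
σ²_T = Σσ²ᵢ + 2·Σσ_ij = 5.5158 + 2 × 1.6009 = 8.7176
α = (4/3)·(1 − 5.5158/8.7176) = 0.490

Cronbach's α = 0.490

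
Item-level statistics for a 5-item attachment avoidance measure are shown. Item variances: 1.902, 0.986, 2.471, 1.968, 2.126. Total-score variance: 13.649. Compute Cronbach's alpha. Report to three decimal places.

α = 0.384

Σσ²ᵢ = 1.902 + 0.986 + 2.471 + 1.968 + 2.126 = 9.453
α = (k/(k−1))·(1 − Σσ²ᵢ/σ²_T) = (5/4)·(1 − 9.453/13.649) = 0.384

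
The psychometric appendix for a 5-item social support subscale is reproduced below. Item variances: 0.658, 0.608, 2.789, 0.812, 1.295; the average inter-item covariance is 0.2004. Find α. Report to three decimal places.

α = 0.493

Σσ²ᵢ = 0.658 + 0.608 + 2.789 + 0.812 + 1.295 = 6.162
Sum of the 10 distinct covariances = 10 × 0.2004 = 2.0040
total variance = Σσ²ᵢ + 2·Σcov = 6.162 + 2 × 2.0040 = 10.1700
α = (5/4)·(1 − 6.162/10.1700) = 0.493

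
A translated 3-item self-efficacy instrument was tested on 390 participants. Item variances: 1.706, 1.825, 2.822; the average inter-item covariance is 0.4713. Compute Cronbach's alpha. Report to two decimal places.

α = 0.46

Σσ²ᵢ = 1.706 + 1.825 + 2.822 = 6.353
Sum of the 3 distinct covariances = 3 × 0.4713 = 1.4139
σ²_T = Σσ²ᵢ + 2·Σcov = 6.353 + 2 × 1.4139 = 9.1808
α = (3/2)·(1 − 6.353/9.1808) = 0.46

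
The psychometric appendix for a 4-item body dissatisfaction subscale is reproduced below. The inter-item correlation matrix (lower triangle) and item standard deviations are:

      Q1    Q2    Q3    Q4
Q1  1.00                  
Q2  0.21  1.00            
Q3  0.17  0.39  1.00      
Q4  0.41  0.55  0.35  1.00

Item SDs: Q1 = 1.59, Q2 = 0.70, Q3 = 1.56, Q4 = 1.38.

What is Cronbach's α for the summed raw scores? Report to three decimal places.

Σσ²ᵢ = 1.59² + 0.70² + 1.56² + 1.38² = 7.3561
Covariances σ_ij = r_ij · s_i · s_j:
  σ(Q1,Q2) = 0.21 × 1.59 × 0.70 = 0.2337
  σ(Q1,Q3) = 0.17 × 1.59 × 1.56 = 0.4217
  σ(Q1,Q4) = 0.41 × 1.59 × 1.38 = 0.8996
  σ(Q2,Q3) = 0.39 × 0.70 × 1.56 = 0.4259
  σ(Q2,Q4) = 0.55 × 0.70 × 1.38 = 0.5313
  σ(Q3,Q4) = 0.35 × 1.56 × 1.38 = 0.7535
σ²_T = Σσ²ᵢ + 2·Σσ_ij = 7.3561 + 2 × 3.2657 = 13.8875
α = (4/3)·(1 − 7.3561/13.8875) = 0.627

Cronbach's α = 0.627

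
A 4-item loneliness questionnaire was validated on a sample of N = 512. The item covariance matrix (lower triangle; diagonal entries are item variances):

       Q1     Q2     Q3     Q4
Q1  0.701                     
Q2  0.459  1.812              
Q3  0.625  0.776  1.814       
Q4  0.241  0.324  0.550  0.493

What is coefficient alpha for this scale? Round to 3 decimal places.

Σσᵢ² = 0.701 + 1.812 + 1.814 + 0.493 = 4.820
Σ_{i<j} σ_ij = 2.975
σ²_total = 4.820 + 2 × 2.975 = 10.770
α = (k/(k−1))·(1 − Σσᵢ²/σ²_total) = (4/3)·(1 − 4.820/10.770) = 0.737

coefficient alpha = 0.737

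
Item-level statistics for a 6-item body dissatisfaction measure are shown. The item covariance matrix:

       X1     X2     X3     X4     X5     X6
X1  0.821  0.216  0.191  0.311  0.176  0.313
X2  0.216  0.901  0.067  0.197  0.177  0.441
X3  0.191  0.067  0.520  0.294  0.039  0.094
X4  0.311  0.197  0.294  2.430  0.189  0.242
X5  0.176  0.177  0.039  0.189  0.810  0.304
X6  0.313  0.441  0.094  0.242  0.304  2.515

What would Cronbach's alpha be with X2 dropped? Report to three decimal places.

Cronbach's alpha = 0.472

Remaining items: X1, X3, X4, X5, X6 (k = 5).
sum of item variances = 0.821 + 0.520 + 2.430 + 0.810 + 2.515 = 7.096
σ²_T = 7.096 + 2 × 2.153 = 11.402
α (item deleted) = (5/4)·(1 − 7.096/11.402) = 0.472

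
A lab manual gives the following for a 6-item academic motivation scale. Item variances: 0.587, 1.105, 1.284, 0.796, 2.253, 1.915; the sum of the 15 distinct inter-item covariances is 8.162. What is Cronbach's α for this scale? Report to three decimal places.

ΣVar(i) = 0.587 + 1.105 + 1.284 + 0.796 + 2.253 + 1.915 = 7.940
Sum of distinct covariances = 8.162
Var(T) = ΣVar(i) + 2·Σcov = 7.940 + 2 × 8.162 = 24.264
α = (6/5)·(1 − 7.940/24.264) = 0.807

α = 0.807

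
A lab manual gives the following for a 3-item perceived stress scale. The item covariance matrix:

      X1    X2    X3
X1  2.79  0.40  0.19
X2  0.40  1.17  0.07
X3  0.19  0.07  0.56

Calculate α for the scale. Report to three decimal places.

α = 0.339

sum of item variances = 2.79 + 1.17 + 0.56 = 4.52
Σ_{i<j} σ_ij = 0.66
total variance = 4.52 + 2 × 0.66 = 5.84
α = (k/(k−1))·(1 − sum of item variances/total variance) = (3/2)·(1 − 4.52/5.84) = 0.339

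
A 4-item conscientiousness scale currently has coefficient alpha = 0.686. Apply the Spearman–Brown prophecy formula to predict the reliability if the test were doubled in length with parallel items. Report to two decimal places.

predicted reliability = 0.81

Length factor m = 2
α' = m·α / (1 + (m−1)·α)
   = 2 × 0.686 / (1 + (2 − 1) × 0.686)
   = 1.3720 / 1.6860 = 0.81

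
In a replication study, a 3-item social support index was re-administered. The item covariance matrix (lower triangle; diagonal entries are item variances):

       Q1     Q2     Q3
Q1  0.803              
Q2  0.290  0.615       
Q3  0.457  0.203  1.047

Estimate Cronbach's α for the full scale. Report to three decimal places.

Cronbach's α = 0.653

Σσᵢ² = 0.803 + 0.615 + 1.047 = 2.465
Sum of off-diagonal covariances = 0.950
σ²_T = 2.465 + 2 × 0.950 = 4.365
α = (k/(k−1))·(1 − Σσᵢ²/σ²_T) = (3/2)·(1 − 2.465/4.365) = 0.653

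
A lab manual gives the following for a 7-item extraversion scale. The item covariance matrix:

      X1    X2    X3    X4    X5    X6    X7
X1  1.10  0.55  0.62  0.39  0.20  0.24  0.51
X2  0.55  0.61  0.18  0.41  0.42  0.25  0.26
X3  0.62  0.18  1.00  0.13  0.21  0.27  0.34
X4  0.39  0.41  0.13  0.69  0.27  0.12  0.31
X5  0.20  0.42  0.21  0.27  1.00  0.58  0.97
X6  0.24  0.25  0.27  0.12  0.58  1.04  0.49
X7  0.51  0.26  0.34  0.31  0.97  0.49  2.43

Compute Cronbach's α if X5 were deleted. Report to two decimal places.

Cronbach's α = 0.72

Remaining items: X1, X2, X3, X4, X6, X7 (k = 6).
ΣVar(i) = 1.10 + 0.61 + 1.00 + 0.69 + 1.04 + 2.43 = 6.87
σ²_T = 6.87 + 2 × 5.07 = 17.01
α (item deleted) = (6/5)·(1 − 6.87/17.01) = 0.72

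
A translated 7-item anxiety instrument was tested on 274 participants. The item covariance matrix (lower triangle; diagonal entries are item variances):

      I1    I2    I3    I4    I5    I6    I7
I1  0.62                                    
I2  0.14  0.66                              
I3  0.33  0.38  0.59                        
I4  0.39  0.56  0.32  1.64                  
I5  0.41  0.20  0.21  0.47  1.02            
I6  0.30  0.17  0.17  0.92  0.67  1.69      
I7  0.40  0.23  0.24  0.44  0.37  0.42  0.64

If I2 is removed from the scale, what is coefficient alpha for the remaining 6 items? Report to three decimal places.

Remaining items: I1, I3, I4, I5, I6, I7 (k = 6).
Σσᵢ² = 0.62 + 0.59 + 1.64 + 1.02 + 1.69 + 0.64 = 6.20
Var(T) = 6.20 + 2 × 6.06 = 18.32
α (item deleted) = (6/5)·(1 − 6.20/18.32) = 0.794

α = 0.794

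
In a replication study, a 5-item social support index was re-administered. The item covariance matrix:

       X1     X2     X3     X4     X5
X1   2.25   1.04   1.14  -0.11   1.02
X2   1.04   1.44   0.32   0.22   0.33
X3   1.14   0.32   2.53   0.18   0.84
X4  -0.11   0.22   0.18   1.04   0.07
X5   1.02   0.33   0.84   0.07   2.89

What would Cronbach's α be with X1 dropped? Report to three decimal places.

Remaining items: X2, X3, X4, X5 (k = 4).
ΣVar(i) = 1.44 + 2.53 + 1.04 + 2.89 = 7.90
σ²_total = 7.90 + 2 × 1.96 = 11.82
α (item deleted) = (4/3)·(1 − 7.90/11.82) = 0.442

α = 0.442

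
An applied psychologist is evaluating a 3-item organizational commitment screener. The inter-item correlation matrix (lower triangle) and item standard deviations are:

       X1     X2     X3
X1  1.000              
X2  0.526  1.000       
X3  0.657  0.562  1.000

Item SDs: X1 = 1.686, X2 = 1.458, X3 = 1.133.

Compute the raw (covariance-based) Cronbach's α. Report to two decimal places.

Σσ²ᵢ = 1.686² + 1.458² + 1.133² = 6.2520
Covariances σ_ij = r_ij · s_i · s_j:
  σ(X1,X2) = 0.526 × 1.686 × 1.458 = 1.2930
  σ(X1,X3) = 0.657 × 1.686 × 1.133 = 1.2550
  σ(X2,X3) = 0.562 × 1.458 × 1.133 = 0.9284
σ²_T = Σσ²ᵢ + 2·Σσ_ij = 6.2520 + 2 × 3.4764 = 13.2048
α = (3/2)·(1 − 6.2520/13.2048) = 0.79

α = 0.79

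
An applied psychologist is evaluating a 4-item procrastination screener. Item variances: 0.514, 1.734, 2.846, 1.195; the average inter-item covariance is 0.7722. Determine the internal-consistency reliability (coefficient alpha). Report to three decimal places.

α = 0.794

Σσᵢ² = 0.514 + 1.734 + 2.846 + 1.195 = 6.289
Sum of the 6 distinct covariances = 6 × 0.7722 = 4.6332
σ²_T = Σσᵢ² + 2·Σcov = 6.289 + 2 × 4.6332 = 15.5554
α = (4/3)·(1 − 6.289/15.5554) = 0.794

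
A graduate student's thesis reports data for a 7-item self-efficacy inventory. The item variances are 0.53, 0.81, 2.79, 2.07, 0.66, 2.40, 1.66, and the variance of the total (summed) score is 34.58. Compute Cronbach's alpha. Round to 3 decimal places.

α = 0.798

ΣVar(i) = 0.53 + 0.81 + 2.79 + 2.07 + 0.66 + 2.40 + 1.66 = 10.92
α = (k/(k−1))·(1 − ΣVar(i)/σ²_T) = (7/6)·(1 − 10.92/34.58) = 0.798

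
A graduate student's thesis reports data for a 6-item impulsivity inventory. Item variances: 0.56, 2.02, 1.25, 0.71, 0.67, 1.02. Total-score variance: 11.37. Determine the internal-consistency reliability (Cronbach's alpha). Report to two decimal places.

ΣVar(i) = 0.56 + 2.02 + 1.25 + 0.71 + 0.67 + 1.02 = 6.23
α = (k/(k−1))·(1 − ΣVar(i)/Var(T)) = (6/5)·(1 − 6.23/11.37) = 0.54

α = 0.54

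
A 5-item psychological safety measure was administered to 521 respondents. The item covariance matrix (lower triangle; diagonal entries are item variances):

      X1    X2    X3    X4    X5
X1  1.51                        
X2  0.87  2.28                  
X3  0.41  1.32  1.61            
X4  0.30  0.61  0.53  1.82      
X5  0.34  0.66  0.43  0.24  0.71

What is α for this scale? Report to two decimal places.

α = 0.74

Σσ²ᵢ = 1.51 + 2.28 + 1.61 + 1.82 + 0.71 = 7.93
Σ_{i<j} σ_ij = 5.71
σ²_total = 7.93 + 2 × 5.71 = 19.35
α = (k/(k−1))·(1 − Σσ²ᵢ/σ²_total) = (5/4)·(1 − 7.93/19.35) = 0.74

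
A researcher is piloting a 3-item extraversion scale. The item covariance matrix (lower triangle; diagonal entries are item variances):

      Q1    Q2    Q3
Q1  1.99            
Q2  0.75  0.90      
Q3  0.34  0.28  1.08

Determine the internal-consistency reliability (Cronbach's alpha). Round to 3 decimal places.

α = 0.613

ΣVar(i) = 1.99 + 0.90 + 1.08 = 3.97
Σ_{i<j} σ_ij = 1.37
σ²_T = 3.97 + 2 × 1.37 = 6.71
α = (k/(k−1))·(1 − ΣVar(i)/σ²_T) = (3/2)·(1 − 3.97/6.71) = 0.613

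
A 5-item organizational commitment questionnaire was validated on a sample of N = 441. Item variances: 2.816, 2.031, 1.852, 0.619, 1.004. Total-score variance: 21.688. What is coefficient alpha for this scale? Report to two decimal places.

α = 0.77

ΣVar(i) = 2.816 + 2.031 + 1.852 + 0.619 + 1.004 = 8.322
α = (k/(k−1))·(1 − ΣVar(i)/Var(T)) = (5/4)·(1 − 8.322/21.688) = 0.77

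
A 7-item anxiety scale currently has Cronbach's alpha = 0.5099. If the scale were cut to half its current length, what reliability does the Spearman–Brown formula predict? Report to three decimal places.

predicted reliability = 0.342

Length factor m = 1/2
α' = m·α / (1 − (1−m)·α)
   = 1/2 × 0.5099 / (1 − (1 − 1/2) × 0.5099)
   = 0.2550 / 0.7450 = 0.342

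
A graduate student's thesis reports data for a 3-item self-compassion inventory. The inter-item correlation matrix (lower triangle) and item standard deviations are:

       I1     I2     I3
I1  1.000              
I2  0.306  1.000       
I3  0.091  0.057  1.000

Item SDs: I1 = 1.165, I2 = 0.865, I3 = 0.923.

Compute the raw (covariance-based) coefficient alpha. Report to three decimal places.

Σσ²ᵢ = 1.165² + 0.865² + 0.923² = 2.9574
Covariances σ_ij = r_ij · s_i · s_j:
  σ(I1,I2) = 0.306 × 1.165 × 0.865 = 0.3084
  σ(I1,I3) = 0.091 × 1.165 × 0.923 = 0.0979
  σ(I2,I3) = 0.057 × 0.865 × 0.923 = 0.0455
σ²_T = Σσ²ᵢ + 2·Σσ_ij = 2.9574 + 2 × 0.4518 = 3.8610
α = (3/2)·(1 − 2.9574/3.8610) = 0.351

coefficient alpha = 0.351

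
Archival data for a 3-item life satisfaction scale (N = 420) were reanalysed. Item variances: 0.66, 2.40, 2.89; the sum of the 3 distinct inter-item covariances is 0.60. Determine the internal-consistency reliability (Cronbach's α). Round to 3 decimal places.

Σσᵢ² = 0.66 + 2.40 + 2.89 = 5.95
Sum of distinct covariances = 0.60
σ²_T = Σσᵢ² + 2·Σcov = 5.95 + 2 × 0.60 = 7.15
α = (3/2)·(1 − 5.95/7.15) = 0.252

Cronbach's α = 0.252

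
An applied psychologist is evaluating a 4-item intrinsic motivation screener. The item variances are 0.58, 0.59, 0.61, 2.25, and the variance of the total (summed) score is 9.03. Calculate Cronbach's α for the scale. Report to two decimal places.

ΣVar(i) = 0.58 + 0.59 + 0.61 + 2.25 = 4.03
α = (k/(k−1))·(1 − ΣVar(i)/σ²_T) = (4/3)·(1 − 4.03/9.03) = 0.74

α = 0.74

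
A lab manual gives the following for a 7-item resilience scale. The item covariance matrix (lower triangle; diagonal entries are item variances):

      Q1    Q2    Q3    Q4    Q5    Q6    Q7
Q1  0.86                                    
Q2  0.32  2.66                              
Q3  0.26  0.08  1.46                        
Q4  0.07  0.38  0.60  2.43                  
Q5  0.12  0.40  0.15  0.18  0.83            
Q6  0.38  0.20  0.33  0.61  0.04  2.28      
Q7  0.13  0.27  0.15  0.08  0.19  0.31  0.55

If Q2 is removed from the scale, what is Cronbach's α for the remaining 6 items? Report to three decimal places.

Cronbach's α = 0.553

Remaining items: Q1, Q3, Q4, Q5, Q6, Q7 (k = 6).
ΣVar(i) = 0.86 + 1.46 + 2.43 + 0.83 + 2.28 + 0.55 = 8.41
σ²_T = 8.41 + 2 × 3.60 = 15.61
α (item deleted) = (6/5)·(1 − 8.41/15.61) = 0.553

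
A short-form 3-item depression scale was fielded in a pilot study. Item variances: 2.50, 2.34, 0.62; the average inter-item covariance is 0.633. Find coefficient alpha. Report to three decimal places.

Σσ²ᵢ = 2.50 + 2.34 + 0.62 = 5.46
Sum of the 3 distinct covariances = 3 × 0.633 = 1.899
σ²_total = Σσ²ᵢ + 2·Σcov = 5.46 + 2 × 1.899 = 9.258
α = (3/2)·(1 − 5.46/9.258) = 0.615

α = 0.615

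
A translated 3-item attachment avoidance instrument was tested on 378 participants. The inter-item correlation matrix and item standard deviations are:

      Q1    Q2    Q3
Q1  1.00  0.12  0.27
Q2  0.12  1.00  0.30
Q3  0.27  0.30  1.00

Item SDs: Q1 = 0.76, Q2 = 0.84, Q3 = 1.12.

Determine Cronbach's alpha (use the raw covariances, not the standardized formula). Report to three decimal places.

Cronbach's alpha = 0.475

Σσ²ᵢ = 0.76² + 0.84² + 1.12² = 2.5376
Covariances σ_ij = r_ij · s_i · s_j:
  σ(Q1,Q2) = 0.12 × 0.76 × 0.84 = 0.0766
  σ(Q1,Q3) = 0.27 × 0.76 × 1.12 = 0.2298
  σ(Q2,Q3) = 0.30 × 0.84 × 1.12 = 0.2822
σ²_T = Σσ²ᵢ + 2·Σσ_ij = 2.5376 + 2 × 0.5886 = 3.7148
α = (3/2)·(1 − 2.5376/3.7148) = 0.475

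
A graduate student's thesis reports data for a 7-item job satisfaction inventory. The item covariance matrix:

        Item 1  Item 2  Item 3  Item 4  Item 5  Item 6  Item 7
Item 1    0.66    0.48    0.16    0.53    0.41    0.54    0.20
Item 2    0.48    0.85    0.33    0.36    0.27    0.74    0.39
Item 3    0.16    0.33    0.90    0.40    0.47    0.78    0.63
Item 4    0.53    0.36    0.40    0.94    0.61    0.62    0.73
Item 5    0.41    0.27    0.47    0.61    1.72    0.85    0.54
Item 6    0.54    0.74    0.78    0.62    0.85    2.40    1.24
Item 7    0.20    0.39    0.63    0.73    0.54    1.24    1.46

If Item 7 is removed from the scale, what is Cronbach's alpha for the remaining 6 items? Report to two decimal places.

Remaining items: Item 1, Item 2, Item 3, Item 4, Item 5, Item 6 (k = 6).
ΣVar(i) = 0.66 + 0.85 + 0.90 + 0.94 + 1.72 + 2.40 = 7.47
total variance = 7.47 + 2 × 7.55 = 22.57
α (item deleted) = (6/5)·(1 − 7.47/22.57) = 0.80

Cronbach's alpha = 0.80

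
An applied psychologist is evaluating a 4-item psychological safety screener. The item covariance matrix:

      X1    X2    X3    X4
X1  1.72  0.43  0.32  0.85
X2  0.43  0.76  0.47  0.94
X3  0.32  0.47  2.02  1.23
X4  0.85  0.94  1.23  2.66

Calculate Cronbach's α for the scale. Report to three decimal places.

Σσ²ᵢ = 1.72 + 0.76 + 2.02 + 2.66 = 7.16
Sum of off-diagonal covariances = 4.24
σ²_total = 7.16 + 2 × 4.24 = 15.64
α = (k/(k−1))·(1 − Σσ²ᵢ/σ²_total) = (4/3)·(1 − 7.16/15.64) = 0.723

α = 0.723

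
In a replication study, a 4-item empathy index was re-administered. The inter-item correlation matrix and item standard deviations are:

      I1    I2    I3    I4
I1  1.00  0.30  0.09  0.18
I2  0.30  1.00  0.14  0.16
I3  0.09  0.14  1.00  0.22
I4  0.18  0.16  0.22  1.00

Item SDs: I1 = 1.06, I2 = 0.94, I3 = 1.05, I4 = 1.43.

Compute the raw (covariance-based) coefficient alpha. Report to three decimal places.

coefficient alpha = 0.460

Σσ²ᵢ = 1.06² + 0.94² + 1.05² + 1.43² = 5.1546
Covariances σ_ij = r_ij · s_i · s_j:
  σ(I1,I2) = 0.30 × 1.06 × 0.94 = 0.2989
  σ(I1,I3) = 0.09 × 1.06 × 1.05 = 0.1002
  σ(I1,I4) = 0.18 × 1.06 × 1.43 = 0.2728
  σ(I2,I3) = 0.14 × 0.94 × 1.05 = 0.1382
  σ(I2,I4) = 0.16 × 0.94 × 1.43 = 0.2151
  σ(I3,I4) = 0.22 × 1.05 × 1.43 = 0.3303
σ²_T = Σσ²ᵢ + 2·Σσ_ij = 5.1546 + 2 × 1.3555 = 7.8656
α = (4/3)·(1 − 5.1546/7.8656) = 0.460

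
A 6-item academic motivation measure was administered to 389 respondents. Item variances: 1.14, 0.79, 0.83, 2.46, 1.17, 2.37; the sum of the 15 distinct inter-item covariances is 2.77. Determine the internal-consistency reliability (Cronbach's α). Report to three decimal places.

Cronbach's α = 0.465

sum of item variances = 1.14 + 0.79 + 0.83 + 2.46 + 1.17 + 2.37 = 8.76
Sum of distinct covariances = 2.77
σ²_T = sum of item variances + 2·Σcov = 8.76 + 2 × 2.77 = 14.30
α = (6/5)·(1 − 8.76/14.30) = 0.465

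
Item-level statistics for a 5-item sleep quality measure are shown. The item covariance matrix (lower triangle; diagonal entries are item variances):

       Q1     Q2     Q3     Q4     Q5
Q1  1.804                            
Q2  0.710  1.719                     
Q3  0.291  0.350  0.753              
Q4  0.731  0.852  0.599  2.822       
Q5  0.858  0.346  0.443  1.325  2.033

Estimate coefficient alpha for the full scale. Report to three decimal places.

Σσᵢ² = 1.804 + 1.719 + 0.753 + 2.822 + 2.033 = 9.131
Sum of off-diagonal covariances = 6.505
total variance = 9.131 + 2 × 6.505 = 22.141
α = (k/(k−1))·(1 − Σσᵢ²/total variance) = (5/4)·(1 − 9.131/22.141) = 0.734

α = 0.734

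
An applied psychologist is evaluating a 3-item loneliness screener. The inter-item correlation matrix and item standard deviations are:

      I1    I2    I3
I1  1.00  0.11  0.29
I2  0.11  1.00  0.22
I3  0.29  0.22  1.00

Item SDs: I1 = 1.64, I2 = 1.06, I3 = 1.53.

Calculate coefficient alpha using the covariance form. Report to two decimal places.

α = 0.44

Σσ²ᵢ = 1.64² + 1.06² + 1.53² = 6.1541
Covariances σ_ij = r_ij · s_i · s_j:
  σ(I1,I2) = 0.11 × 1.64 × 1.06 = 0.1912
  σ(I1,I3) = 0.29 × 1.64 × 1.53 = 0.7277
  σ(I2,I3) = 0.22 × 1.06 × 1.53 = 0.3568
σ²_T = Σσ²ᵢ + 2·Σσ_ij = 6.1541 + 2 × 1.2757 = 8.7055
α = (3/2)·(1 − 6.1541/8.7055) = 0.44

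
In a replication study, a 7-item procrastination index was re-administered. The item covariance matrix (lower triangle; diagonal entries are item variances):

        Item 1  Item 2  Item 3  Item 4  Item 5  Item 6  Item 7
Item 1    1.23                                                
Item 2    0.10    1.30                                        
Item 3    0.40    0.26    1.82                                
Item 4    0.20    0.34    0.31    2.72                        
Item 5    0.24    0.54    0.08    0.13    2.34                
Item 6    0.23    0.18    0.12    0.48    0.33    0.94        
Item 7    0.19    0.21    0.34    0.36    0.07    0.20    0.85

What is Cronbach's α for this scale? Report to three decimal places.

Cronbach's α = 0.568

Σσ²ᵢ = 1.23 + 1.30 + 1.82 + 2.72 + 2.34 + 0.94 + 0.85 = 11.20
Σ_{i<j} σ_ij = 5.31
σ²_T = 11.20 + 2 × 5.31 = 21.82
α = (k/(k−1))·(1 − Σσ²ᵢ/σ²_T) = (7/6)·(1 − 11.20/21.82) = 0.568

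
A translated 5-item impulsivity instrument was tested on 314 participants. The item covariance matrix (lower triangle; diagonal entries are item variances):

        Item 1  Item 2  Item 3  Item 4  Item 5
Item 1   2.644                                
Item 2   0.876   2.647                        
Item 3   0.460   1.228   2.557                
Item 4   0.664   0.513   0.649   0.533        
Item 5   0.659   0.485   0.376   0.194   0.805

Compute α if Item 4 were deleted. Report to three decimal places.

α = 0.647

Remaining items: Item 1, Item 2, Item 3, Item 5 (k = 4).
sum of item variances = 2.644 + 2.647 + 2.557 + 0.805 = 8.653
total variance = 8.653 + 2 × 4.084 = 16.821
α (item deleted) = (4/3)·(1 − 8.653/16.821) = 0.647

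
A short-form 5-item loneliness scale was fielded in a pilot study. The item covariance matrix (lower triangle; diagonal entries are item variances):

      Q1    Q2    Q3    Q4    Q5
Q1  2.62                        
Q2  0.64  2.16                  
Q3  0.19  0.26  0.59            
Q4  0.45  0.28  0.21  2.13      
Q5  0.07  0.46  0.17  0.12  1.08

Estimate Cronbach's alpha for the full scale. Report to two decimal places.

Σσ²ᵢ = 2.62 + 2.16 + 0.59 + 2.13 + 1.08 = 8.58
Sum of the distinct covariances = 2.85
σ²_total = 8.58 + 2 × 2.85 = 14.28
α = (k/(k−1))·(1 − Σσ²ᵢ/σ²_total) = (5/4)·(1 − 8.58/14.28) = 0.50

α = 0.50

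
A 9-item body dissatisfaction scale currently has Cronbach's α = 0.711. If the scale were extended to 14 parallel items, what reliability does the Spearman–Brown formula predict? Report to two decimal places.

Length factor m = 14/9 = 1.5556
α' = m·α / (1 + (m−1)·α)
   = 14/9 × 0.711 / (1 + (14/9 − 1) × 0.711)
   = 1.1060 / 1.3950 = 0.79

predicted reliability = 0.79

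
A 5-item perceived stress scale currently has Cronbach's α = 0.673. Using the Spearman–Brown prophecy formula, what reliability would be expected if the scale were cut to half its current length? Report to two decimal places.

predicted reliability = 0.51

Length factor m = 1/2
α' = m·α / (1 − (1−m)·α)
   = 1/2 × 0.673 / (1 − (1 − 1/2) × 0.673)
   = 0.3365 / 0.6635 = 0.51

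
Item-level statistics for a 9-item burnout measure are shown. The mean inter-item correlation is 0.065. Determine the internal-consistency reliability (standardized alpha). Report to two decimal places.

α = 0.38

Standardized α = k·r̄ / (1 + (k−1)·r̄) = 9 × 0.065 / (1 + 8 × 0.065)
  = 0.5850 / 1.5200 = 0.38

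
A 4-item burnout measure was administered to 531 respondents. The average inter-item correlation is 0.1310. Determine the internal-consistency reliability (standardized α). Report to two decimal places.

Standardized α = k·r̄ / (1 + (k−1)·r̄) = 4 × 0.1310 / (1 + 3 × 0.1310)
  = 0.5240 / 1.3930 = 0.38

standardized α = 0.38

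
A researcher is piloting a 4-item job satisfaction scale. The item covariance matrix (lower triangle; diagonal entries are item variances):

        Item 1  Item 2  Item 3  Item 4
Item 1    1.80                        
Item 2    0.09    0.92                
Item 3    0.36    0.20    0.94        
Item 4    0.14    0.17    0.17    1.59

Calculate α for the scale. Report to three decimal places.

α = 0.401

sum of item variances = 1.80 + 0.92 + 0.94 + 1.59 = 5.25
Sum of off-diagonal covariances = 1.13
σ²_total = 5.25 + 2 × 1.13 = 7.51
α = (k/(k−1))·(1 − sum of item variances/σ²_total) = (4/3)·(1 − 5.25/7.51) = 0.401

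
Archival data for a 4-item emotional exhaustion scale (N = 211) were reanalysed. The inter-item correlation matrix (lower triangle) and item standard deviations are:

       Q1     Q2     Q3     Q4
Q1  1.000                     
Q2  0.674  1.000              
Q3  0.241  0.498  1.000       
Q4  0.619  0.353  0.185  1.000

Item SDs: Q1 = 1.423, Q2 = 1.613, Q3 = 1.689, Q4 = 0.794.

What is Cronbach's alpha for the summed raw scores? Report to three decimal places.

α = 0.728

Σσ²ᵢ = 1.423² + 1.613² + 1.689² + 0.794² = 8.1099
Covariances σ_ij = r_ij · s_i · s_j:
  σ(Q1,Q2) = 0.674 × 1.423 × 1.613 = 1.5470
  σ(Q1,Q3) = 0.241 × 1.423 × 1.689 = 0.5792
  σ(Q1,Q4) = 0.619 × 1.423 × 0.794 = 0.6994
  σ(Q2,Q3) = 0.498 × 1.613 × 1.689 = 1.3567
  σ(Q2,Q4) = 0.353 × 1.613 × 0.794 = 0.4521
  σ(Q3,Q4) = 0.185 × 1.689 × 0.794 = 0.2481
σ²_T = Σσ²ᵢ + 2·Σσ_ij = 8.1099 + 2 × 4.8825 = 17.8749
α = (4/3)·(1 − 8.1099/17.8749) = 0.728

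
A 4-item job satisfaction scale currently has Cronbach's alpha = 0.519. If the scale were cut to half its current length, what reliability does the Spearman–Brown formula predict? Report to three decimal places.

Length factor m = 1/2
α' = m·α / (1 − (1−m)·α)
   = 1/2 × 0.519 / (1 − (1 − 1/2) × 0.519)
   = 0.2595 / 0.7405 = 0.350

predicted reliability = 0.350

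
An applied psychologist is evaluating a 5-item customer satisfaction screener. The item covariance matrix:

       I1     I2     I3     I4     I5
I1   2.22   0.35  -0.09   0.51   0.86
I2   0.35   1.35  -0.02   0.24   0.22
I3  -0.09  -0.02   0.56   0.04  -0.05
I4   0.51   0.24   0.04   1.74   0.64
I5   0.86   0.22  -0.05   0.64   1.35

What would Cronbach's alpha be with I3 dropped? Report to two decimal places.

Cronbach's alpha = 0.61

Remaining items: I1, I2, I4, I5 (k = 4).
Σσ²ᵢ = 2.22 + 1.35 + 1.74 + 1.35 = 6.66
total variance = 6.66 + 2 × 2.82 = 12.30
α (item deleted) = (4/3)·(1 − 6.66/12.30) = 0.61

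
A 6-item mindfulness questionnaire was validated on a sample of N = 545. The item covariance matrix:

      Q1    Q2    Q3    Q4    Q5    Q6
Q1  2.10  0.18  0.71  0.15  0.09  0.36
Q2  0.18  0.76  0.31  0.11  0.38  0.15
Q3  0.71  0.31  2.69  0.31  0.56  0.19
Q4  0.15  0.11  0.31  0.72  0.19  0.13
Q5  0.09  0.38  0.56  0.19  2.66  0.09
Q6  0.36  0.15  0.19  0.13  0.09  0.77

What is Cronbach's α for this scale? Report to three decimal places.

sum of item variances = 2.10 + 0.76 + 2.69 + 0.72 + 2.66 + 0.77 = 9.70
Sum of off-diagonal covariances = 3.91
total variance = 9.70 + 2 × 3.91 = 17.52
α = (k/(k−1))·(1 − sum of item variances/total variance) = (6/5)·(1 − 9.70/17.52) = 0.536

Cronbach's α = 0.536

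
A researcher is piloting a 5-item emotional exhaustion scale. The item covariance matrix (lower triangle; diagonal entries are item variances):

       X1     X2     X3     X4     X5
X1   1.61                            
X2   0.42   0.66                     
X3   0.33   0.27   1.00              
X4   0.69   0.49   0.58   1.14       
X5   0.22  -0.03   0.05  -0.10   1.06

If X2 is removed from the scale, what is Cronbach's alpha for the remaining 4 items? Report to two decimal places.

Remaining items: X1, X3, X4, X5 (k = 4).
sum of item variances = 1.61 + 1.00 + 1.14 + 1.06 = 4.81
σ²_total = 4.81 + 2 × 1.77 = 8.35
α (item deleted) = (4/3)·(1 − 4.81/8.35) = 0.57

α = 0.57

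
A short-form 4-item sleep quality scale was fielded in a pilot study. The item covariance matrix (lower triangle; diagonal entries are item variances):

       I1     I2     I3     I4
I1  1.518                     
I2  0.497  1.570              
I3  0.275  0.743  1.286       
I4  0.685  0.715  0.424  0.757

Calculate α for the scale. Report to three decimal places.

α = 0.754

ΣVar(i) = 1.518 + 1.570 + 1.286 + 0.757 = 5.131
Σ_{i<j} σ_ij = 3.339
Var(T) = 5.131 + 2 × 3.339 = 11.809
α = (k/(k−1))·(1 − ΣVar(i)/Var(T)) = (4/3)·(1 − 5.131/11.809) = 0.754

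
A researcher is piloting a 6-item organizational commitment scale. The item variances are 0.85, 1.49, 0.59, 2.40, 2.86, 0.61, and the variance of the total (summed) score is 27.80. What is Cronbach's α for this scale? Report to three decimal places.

Σσ²ᵢ = 0.85 + 1.49 + 0.59 + 2.40 + 2.86 + 0.61 = 8.80
α = (k/(k−1))·(1 − Σσ²ᵢ/σ²_total) = (6/5)·(1 − 8.80/27.80) = 0.820

α = 0.820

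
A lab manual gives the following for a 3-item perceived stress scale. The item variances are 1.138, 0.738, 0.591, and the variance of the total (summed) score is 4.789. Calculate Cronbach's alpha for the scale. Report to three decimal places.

Cronbach's alpha = 0.727

sum of item variances = 1.138 + 0.738 + 0.591 = 2.467
α = (k/(k−1))·(1 − sum of item variances/σ²_total) = (3/2)·(1 − 2.467/4.789) = 0.727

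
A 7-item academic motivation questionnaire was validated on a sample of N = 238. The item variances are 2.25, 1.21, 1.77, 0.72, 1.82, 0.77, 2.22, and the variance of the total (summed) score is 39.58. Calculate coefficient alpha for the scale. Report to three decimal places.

α = 0.850

sum of item variances = 2.25 + 1.21 + 1.77 + 0.72 + 1.82 + 0.77 + 2.22 = 10.76
α = (k/(k−1))·(1 − sum of item variances/σ²_total) = (7/6)·(1 − 10.76/39.58) = 0.850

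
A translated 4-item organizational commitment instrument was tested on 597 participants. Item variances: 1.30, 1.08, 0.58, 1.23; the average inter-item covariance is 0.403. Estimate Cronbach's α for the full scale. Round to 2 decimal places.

sum of item variances = 1.30 + 1.08 + 0.58 + 1.23 = 4.19
Sum of the 6 distinct covariances = 6 × 0.403 = 2.418
σ²_total = sum of item variances + 2·Σcov = 4.19 + 2 × 2.418 = 9.026
α = (4/3)·(1 − 4.19/9.026) = 0.71

Cronbach's α = 0.71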